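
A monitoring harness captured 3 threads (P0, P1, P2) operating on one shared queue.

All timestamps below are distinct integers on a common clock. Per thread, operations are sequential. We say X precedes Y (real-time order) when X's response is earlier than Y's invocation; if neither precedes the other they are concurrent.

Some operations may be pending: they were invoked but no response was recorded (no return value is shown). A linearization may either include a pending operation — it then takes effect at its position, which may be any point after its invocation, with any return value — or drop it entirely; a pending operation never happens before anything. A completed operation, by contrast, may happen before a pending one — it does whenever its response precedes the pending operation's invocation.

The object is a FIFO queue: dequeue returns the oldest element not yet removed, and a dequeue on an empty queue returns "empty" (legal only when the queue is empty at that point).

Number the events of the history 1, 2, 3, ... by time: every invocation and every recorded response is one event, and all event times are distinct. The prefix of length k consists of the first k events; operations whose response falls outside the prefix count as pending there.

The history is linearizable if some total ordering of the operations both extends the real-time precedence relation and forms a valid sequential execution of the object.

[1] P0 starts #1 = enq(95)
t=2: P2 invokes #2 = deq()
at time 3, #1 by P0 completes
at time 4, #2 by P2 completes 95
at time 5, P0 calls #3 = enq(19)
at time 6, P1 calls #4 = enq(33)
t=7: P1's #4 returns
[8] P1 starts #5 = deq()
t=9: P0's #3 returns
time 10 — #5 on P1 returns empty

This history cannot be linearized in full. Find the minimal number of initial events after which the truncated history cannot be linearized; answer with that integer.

one valid order for events 1..9 is #1, #2, #3, #4:
after step 1 (#1 enq(95)): queue <95>
after step 2 (#2 deq() → 95): queue <>
after step 3 (#3 enq(19)): queue <19>
after step 4 (#4 enq(33)): queue <19,33>
include event 10 — #5 responding at 10 — and every candidate order breaks
sample order #1, #2, #3, #4, #5 stalls at step 5 — #5 deq() → empty has no legal effect
sample order #1, #2, #4, #3, #5 stalls at step 5 — #5 deq() → empty has no legal effect

10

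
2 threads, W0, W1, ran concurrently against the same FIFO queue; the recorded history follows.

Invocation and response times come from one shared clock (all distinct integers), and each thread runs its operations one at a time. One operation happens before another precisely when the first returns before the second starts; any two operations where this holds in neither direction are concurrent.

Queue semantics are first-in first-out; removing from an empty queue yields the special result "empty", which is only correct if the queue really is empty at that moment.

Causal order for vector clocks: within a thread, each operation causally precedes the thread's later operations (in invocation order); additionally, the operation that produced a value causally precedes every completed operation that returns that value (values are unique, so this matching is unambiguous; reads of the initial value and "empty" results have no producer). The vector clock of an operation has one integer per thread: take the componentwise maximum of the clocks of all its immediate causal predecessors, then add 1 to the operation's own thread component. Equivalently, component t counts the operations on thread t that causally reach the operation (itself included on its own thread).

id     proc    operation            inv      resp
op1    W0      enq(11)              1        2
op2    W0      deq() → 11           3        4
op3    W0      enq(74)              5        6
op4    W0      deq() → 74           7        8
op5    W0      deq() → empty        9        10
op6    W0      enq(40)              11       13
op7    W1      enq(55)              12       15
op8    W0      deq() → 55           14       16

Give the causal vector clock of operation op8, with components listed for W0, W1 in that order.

(7, 1)

no predecessors for op7 (invoked 12): W1 increments from zero → (0, 1)
no predecessors for op1 (invoked 1): W0 increments from zero → (1, 0)
from VC(op1)=(1, 0), op2 (invoked 3) maxes components and bumps W0 → (2, 0)
from VC(op2)=(2, 0), op3 (invoked 5) maxes components and bumps W0 → (3, 0)
from VC(op3)=(3, 0), op4 (invoked 7) maxes components and bumps W0 → (4, 0)
from VC(op4)=(4, 0), op5 (invoked 9) maxes components and bumps W0 → (5, 0)
from VC(op5)=(5, 0), op6 (invoked 11) maxes components and bumps W0 → (6, 0)
from VC(op6)=(6, 0), VC(op7)=(0, 1), op8 (invoked 14) maxes components and bumps W0 → (7, 1)
target: VC(op8) = (7, 1)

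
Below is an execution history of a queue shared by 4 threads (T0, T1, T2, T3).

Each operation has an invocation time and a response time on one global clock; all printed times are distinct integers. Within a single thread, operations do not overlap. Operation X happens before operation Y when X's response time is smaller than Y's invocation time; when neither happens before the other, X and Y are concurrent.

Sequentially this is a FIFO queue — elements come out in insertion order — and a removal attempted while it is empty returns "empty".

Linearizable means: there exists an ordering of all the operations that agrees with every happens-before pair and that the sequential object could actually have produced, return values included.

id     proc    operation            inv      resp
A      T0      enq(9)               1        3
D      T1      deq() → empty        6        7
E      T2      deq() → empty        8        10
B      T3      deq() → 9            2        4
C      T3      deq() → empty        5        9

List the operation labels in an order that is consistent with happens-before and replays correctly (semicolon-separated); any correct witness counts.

A; B; C; D; E

after step 1 (A enq(9)): queue <9>
after step 2 (B deq() → 9): queue <>
after step 3 (C deq() → empty): queue <>
after step 4 (D deq() → empty): queue <>
after step 5 (E deq() → empty): queue <>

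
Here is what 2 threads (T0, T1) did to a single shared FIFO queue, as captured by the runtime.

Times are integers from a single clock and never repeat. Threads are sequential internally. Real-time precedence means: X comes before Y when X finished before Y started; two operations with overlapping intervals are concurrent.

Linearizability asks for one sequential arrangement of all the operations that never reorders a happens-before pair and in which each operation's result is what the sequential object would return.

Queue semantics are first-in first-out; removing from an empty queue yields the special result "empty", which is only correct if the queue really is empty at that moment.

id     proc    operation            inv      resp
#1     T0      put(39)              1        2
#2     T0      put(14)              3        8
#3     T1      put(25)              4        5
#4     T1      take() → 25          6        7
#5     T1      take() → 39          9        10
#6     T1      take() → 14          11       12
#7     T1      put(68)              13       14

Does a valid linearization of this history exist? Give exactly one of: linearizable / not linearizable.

prefix check: 1..6 passes, 1..7 fails once #4's time-7 response joins
exactly one order of the 3 completed ops respects real time; the FIFO queue replay fails
no completion choice of the 1 pending operation (#2) rescues it — every subset was tried
for example #1, #3, #4 (pending dropped) fails at step 3: #4 take() → 25 is not legal there

not linearizable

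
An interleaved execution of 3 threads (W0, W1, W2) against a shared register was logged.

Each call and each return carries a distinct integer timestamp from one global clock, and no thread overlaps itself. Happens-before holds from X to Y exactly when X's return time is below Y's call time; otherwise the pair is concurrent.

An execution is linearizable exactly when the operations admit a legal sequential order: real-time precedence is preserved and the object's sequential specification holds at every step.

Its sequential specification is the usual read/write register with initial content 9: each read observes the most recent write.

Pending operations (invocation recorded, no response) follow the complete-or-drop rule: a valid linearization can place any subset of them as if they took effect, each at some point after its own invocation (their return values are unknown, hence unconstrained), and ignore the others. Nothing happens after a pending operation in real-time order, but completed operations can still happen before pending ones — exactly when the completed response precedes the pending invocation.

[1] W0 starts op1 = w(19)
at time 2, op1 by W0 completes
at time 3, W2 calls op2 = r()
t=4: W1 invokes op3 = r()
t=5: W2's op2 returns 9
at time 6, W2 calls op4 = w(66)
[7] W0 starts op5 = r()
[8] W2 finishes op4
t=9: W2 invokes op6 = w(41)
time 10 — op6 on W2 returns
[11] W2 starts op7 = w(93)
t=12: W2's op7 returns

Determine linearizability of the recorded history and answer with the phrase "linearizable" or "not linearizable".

not linearizable

the violation lands at event 5, op2's response at time 5: events 1..4 linearize, events 1..5 do not
a single order respects real time; the 2 completed register operations fail replay along it
completion choices over the 1 pending operation (op3) were checked; none helps
for example op1, op2 (pending dropped) fails at step 2: op2 r() → 9 is not legal there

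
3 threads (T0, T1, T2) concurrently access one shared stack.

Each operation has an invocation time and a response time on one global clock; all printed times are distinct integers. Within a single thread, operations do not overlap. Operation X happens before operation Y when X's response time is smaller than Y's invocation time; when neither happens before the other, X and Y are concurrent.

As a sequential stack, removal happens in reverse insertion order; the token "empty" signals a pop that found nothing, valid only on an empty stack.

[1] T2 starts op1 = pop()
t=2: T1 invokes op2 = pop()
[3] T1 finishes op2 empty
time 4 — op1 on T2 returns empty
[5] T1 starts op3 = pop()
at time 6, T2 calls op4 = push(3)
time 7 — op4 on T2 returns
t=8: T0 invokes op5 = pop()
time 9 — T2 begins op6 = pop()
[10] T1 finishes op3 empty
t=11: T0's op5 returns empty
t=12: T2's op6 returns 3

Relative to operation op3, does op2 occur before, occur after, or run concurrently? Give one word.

before

op2 spans [2,3], op3 spans [5,10]
resp(op2)=3 < inv(op3)=5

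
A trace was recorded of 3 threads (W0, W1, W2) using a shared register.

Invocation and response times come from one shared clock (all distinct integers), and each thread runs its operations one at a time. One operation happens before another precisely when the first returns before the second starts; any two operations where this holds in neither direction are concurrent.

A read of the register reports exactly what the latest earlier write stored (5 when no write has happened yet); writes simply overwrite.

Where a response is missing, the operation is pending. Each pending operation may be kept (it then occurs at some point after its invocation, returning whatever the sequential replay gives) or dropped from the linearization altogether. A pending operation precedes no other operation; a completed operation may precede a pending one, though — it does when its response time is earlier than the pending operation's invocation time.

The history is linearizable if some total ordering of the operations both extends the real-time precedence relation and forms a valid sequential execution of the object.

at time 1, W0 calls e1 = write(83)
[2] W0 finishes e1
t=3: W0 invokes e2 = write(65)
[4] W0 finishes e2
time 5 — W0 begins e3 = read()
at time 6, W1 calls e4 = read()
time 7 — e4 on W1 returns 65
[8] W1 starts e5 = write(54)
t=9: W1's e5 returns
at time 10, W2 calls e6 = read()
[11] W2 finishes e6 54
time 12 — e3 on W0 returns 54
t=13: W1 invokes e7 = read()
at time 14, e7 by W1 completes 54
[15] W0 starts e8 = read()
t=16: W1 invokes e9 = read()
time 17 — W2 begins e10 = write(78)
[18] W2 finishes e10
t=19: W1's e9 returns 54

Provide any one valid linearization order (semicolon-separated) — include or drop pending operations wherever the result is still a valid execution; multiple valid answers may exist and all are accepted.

e1; e2; e4; e5; e3; e6; e7; e8; e9; e10

step 1: e1 write(83) — value 83
step 2: e2 write(65) — value 65
step 3: e4 read() → 65 — value 65
step 4: e5 write(54) — value 54
step 5: e3 read() → 54 — value 54
step 6: e6 read() → 54 — value 54
step 7: e7 read() → 54 — value 54
step 8: e8 read() (pending, included) — value 54
step 9: e9 read() → 54 — value 54
step 10: e10 write(78) — value 78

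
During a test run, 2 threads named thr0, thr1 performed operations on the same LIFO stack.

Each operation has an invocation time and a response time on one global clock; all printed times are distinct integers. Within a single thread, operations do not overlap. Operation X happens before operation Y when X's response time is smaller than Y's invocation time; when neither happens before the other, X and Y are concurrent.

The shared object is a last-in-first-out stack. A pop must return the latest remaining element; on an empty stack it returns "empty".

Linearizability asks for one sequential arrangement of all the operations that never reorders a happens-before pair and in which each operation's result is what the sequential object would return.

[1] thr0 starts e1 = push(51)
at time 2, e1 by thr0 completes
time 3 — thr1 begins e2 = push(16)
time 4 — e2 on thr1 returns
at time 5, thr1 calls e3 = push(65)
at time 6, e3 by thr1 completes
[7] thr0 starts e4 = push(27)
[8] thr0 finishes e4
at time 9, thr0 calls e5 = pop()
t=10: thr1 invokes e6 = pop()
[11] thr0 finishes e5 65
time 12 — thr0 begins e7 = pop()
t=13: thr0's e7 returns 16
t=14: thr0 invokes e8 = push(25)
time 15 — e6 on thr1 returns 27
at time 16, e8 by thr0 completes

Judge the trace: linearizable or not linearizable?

linearizable

one valid linearization: e1, e2, e3, e4, e6, e5, e7, e8
step 1: e1 push(51) — stack <51>
step 2: e2 push(16) — stack <51,16>
step 3: e3 push(65) — stack <51,16,65>
step 4: e4 push(27) — stack <51,16,65,27>
step 5: e6 pop() → 27 — stack <51,16,65>
step 6: e5 pop() → 65 — stack <51,16>
step 7: e7 pop() → 16 — stack <51>
step 8: e8 push(25) — stack <51,25>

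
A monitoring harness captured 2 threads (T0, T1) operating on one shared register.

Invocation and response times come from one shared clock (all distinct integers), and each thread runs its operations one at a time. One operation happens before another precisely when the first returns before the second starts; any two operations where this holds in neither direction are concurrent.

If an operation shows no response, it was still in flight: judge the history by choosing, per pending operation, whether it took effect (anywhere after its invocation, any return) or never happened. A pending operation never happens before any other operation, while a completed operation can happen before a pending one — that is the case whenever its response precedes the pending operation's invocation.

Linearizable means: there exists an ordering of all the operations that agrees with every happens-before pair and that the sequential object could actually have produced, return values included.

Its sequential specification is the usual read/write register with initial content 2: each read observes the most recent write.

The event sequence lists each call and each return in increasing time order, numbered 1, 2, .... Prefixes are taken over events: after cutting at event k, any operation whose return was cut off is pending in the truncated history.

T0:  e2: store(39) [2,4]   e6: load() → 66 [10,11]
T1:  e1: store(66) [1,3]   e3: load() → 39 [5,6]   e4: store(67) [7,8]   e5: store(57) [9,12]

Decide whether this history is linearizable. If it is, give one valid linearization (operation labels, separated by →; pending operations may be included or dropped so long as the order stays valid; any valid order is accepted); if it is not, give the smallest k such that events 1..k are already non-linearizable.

not linearizable — minimal violating prefix: 11 events

events 1..10 are fine; event 11 — the response of e6 at time 11 — makes the prefix non-linearizable
2 orders of the 5 completed register ops respect real time; none is legal
no completion choice of the 1 pending operation (e5) rescues it — every subset was tried
take e1, e2, e3, e4, e6 (pending dropped): step 5 already fails, because e6 load() → 66 cannot occur there
take e2, e1, e3, e4, e6 (pending dropped): step 3 already fails, because e3 load() → 39 cannot occur there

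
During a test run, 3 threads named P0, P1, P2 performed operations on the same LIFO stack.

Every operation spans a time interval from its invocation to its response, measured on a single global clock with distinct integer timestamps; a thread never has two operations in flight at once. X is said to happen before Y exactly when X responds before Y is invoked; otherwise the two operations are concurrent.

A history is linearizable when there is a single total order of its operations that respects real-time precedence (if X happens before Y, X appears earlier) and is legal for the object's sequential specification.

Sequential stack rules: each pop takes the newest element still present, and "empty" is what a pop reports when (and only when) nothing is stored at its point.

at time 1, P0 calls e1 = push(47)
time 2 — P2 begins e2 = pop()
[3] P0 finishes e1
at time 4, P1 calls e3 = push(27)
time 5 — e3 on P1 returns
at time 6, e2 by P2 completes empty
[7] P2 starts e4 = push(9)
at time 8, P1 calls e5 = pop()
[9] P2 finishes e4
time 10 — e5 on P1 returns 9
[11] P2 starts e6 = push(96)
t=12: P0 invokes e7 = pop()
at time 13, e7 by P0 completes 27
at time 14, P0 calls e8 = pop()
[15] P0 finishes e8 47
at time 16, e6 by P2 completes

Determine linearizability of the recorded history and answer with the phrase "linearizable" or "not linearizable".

witness order: e2, e1, e3, e4, e5, e7, e8, e6
step 1: e2 pop() → empty — stack <>
step 2: e1 push(47) — stack <47>
step 3: e3 push(27) — stack <47,27>
step 4: e4 push(9) — stack <47,27,9>
step 5: e5 pop() → 9 — stack <47,27>
step 6: e7 pop() → 27 — stack <47>
step 7: e8 pop() → 47 — stack <>
step 8: e6 push(96) — stack <96>

linearizable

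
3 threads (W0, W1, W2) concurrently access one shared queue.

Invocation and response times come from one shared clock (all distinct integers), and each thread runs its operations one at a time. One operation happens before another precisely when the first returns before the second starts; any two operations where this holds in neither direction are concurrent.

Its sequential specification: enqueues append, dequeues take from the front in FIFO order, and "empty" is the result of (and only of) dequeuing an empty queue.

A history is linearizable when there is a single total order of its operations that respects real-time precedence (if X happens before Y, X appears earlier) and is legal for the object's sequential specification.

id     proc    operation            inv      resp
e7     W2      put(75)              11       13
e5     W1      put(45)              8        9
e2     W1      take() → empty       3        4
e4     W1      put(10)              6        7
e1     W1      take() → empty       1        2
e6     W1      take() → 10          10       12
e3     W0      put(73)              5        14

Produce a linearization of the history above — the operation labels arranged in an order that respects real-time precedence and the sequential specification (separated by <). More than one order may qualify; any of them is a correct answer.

after step 1 (e1 take() → empty): queue <>
after step 2 (e2 take() → empty): queue <>
after step 3 (e4 put(10)): queue <10>
after step 4 (e3 put(73)): queue <10,73>
after step 5 (e5 put(45)): queue <10,73,45>
after step 6 (e6 take() → 10): queue <73,45>
after step 7 (e7 put(75)): queue <73,45,75>

e1 < e2 < e4 < e3 < e5 < e6 < e7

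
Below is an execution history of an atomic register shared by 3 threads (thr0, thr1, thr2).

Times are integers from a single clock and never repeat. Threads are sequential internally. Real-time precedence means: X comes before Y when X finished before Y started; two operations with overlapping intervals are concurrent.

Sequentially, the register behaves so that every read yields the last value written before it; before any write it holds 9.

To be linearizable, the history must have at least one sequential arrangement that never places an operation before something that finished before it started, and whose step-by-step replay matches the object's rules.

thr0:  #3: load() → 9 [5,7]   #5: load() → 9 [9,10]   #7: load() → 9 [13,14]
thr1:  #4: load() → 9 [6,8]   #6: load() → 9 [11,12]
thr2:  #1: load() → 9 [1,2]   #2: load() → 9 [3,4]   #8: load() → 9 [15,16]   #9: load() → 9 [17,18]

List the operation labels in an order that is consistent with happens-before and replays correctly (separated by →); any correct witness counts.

step 1: #1 load() → 9 — value 9
step 2: #2 load() → 9 — value 9
step 3: #3 load() → 9 — value 9
step 4: #4 load() → 9 — value 9
step 5: #5 load() → 9 — value 9
step 6: #6 load() → 9 — value 9
step 7: #7 load() → 9 — value 9
step 8: #8 load() → 9 — value 9
step 9: #9 load() → 9 — value 9

#1 → #2 → #3 → #4 → #5 → #6 → #7 → #8 → #9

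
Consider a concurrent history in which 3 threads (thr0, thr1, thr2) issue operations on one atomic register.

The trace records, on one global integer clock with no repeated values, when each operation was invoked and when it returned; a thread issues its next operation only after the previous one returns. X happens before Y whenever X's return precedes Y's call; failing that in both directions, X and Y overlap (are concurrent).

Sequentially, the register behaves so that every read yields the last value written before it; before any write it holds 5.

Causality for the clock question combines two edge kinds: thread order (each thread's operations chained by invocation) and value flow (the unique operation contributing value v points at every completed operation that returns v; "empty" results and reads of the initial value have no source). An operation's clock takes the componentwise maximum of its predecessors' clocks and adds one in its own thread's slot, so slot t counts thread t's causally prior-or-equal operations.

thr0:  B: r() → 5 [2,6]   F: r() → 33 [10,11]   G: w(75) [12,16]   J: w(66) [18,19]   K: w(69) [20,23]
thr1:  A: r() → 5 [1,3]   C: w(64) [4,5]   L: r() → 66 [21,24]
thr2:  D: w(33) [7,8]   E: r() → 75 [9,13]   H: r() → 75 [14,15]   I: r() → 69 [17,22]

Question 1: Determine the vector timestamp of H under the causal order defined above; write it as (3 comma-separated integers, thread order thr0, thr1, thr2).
Answer: (3, 0, 3)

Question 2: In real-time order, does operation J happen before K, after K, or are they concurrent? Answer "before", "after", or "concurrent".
Answer: before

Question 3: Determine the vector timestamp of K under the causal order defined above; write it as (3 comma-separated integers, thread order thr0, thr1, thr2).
Answer: (5, 0, 1)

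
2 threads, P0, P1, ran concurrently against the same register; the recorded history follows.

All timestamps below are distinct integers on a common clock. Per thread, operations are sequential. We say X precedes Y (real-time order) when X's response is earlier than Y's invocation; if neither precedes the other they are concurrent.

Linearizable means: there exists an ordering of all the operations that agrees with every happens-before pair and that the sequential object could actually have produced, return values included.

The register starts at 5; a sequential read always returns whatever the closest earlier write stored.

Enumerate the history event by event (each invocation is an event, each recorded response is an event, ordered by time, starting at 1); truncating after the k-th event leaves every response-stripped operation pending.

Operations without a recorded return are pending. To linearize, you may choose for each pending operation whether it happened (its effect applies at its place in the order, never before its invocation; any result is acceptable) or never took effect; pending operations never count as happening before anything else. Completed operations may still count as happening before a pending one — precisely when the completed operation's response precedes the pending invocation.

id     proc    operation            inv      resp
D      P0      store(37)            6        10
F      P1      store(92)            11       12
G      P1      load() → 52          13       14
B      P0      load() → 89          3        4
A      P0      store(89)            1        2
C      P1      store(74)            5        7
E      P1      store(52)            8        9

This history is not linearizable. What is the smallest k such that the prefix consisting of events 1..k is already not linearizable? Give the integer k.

14

events 1..13 are linearizable, e.g. via A, B, C, D, E, F:
step 1: A store(89) — value 89
step 2: B load() → 89 — value 89
step 3: C store(74) — value 74
step 4: D store(37) — value 37
step 5: E store(52) — value 52
step 6: F store(92) — value 92
event 14 — G's response, time 14 — after it, nothing linearizes
one such order, A, B, C, D, E, F, G, breaks at step 7 where G load() → 52 is illegal
one such order, A, B, C, E, D, F, G, breaks at step 7 where G load() → 52 is illegal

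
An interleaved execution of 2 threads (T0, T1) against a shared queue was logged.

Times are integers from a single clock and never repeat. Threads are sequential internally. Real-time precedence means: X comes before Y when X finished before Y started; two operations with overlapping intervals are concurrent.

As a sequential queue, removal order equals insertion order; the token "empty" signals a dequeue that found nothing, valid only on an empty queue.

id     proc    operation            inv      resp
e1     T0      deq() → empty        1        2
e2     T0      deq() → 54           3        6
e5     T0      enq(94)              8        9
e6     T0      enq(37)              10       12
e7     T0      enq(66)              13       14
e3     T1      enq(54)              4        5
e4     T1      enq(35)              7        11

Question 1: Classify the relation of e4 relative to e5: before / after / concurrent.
Answer: concurrent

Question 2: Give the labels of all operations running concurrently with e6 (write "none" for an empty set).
Answer: e4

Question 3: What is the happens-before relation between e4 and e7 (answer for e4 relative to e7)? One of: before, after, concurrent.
Answer: before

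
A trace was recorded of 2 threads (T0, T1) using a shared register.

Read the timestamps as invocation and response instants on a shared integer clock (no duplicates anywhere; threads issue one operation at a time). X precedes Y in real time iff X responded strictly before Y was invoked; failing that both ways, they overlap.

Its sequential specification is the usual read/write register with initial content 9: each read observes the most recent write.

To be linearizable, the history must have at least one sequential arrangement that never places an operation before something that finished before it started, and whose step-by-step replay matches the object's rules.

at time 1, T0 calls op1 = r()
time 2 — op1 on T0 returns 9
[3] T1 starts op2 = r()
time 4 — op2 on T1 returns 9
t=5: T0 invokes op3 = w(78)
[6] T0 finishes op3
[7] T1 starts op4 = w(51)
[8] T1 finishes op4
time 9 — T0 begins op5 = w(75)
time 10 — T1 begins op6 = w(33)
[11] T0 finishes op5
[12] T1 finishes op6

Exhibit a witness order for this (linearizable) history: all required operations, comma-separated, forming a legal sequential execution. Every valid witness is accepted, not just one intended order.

op1, op2, op3, op4, op5, op6

1. op1 r() → 9, leaving value 9
2. op2 r() → 9, leaving value 9
3. op3 w(78), leaving value 78
4. op4 w(51), leaving value 51
5. op5 w(75), leaving value 75
6. op6 w(33), leaving value 33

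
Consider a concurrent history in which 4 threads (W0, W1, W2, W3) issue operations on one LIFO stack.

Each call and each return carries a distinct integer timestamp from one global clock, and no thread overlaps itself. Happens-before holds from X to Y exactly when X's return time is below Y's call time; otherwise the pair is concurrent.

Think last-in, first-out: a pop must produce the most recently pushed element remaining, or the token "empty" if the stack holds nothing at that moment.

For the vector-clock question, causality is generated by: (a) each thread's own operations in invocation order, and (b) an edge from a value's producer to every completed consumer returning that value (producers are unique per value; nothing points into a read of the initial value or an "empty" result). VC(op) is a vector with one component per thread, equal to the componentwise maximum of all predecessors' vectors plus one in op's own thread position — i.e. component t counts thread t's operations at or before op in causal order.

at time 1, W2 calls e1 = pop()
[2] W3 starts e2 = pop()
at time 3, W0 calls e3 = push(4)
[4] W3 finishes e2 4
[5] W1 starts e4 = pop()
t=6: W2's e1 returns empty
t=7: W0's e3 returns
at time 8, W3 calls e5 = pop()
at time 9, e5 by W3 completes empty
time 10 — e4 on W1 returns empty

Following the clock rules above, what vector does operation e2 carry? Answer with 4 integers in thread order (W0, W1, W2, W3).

root op e1, invoked 1: fresh clock plus W2's own tick → (0, 0, 1, 0)
root op e4, invoked 5: fresh clock plus W1's own tick → (0, 1, 0, 0)
root op e3, invoked 3: fresh clock plus W0's own tick → (1, 0, 0, 0)
e2, invoked 2, takes VC(e3)=(1, 0, 0, 0) under max, adds 1 for W3 → (1, 0, 0, 1)
e5, invoked 8, takes VC(e2)=(1, 0, 0, 1) under max, adds 1 for W3 → (1, 0, 0, 2)
target: VC(e2) = (1, 0, 0, 1)

(1, 0, 0, 1)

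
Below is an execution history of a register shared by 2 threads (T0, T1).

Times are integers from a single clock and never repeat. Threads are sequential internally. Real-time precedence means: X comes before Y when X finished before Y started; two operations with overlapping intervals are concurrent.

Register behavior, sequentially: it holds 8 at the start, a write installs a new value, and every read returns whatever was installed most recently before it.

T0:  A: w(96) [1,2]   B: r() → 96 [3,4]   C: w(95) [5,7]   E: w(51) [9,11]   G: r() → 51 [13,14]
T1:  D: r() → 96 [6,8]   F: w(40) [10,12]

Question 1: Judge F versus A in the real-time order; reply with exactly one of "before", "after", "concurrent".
after

F spans [10,12], A spans [1,2]
resp(A)=2 < inv(F)=10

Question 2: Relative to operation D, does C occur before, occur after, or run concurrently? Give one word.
concurrent

C spans [5,7], D spans [6,8]
the intervals overlap in both directions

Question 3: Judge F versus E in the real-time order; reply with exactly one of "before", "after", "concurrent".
concurrent

F spans [10,12], E spans [9,11]
the intervals overlap in both directions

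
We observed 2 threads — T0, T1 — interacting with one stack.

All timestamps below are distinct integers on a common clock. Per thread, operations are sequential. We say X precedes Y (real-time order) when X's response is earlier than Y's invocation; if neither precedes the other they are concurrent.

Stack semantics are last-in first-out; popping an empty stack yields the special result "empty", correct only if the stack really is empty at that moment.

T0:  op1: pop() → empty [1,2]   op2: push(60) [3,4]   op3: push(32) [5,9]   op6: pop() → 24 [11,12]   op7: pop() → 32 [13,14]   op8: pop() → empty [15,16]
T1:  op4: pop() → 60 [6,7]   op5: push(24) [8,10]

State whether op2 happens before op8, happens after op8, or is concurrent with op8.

before

op2 spans [3,4], op8 spans [15,16]
resp(op2)=4 < inv(op8)=15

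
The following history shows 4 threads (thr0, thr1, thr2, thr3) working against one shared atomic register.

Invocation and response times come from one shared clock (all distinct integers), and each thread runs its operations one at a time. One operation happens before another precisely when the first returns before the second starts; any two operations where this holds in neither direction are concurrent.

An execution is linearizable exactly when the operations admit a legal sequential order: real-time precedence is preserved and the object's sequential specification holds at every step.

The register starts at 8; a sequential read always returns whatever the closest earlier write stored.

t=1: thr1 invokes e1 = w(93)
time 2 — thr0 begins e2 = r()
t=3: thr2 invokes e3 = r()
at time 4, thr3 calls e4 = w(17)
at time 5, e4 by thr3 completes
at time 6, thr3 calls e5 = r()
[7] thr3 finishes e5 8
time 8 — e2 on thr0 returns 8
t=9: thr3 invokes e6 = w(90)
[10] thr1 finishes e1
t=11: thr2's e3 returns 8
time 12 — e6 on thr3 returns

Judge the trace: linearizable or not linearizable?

events 1..6 are fine; event 7 — the response of e5 at time 7 — makes the prefix non-linearizable
the completed operations (2 total) allow one real-time order; the atomic register replay rejects it
completion choices over the 3 pending operations (e1, e2, e3) were checked; none helps
sample order e4, e5 (pending dropped) stalls at step 2 — e5 r() → 8 has no legal effect

not linearizable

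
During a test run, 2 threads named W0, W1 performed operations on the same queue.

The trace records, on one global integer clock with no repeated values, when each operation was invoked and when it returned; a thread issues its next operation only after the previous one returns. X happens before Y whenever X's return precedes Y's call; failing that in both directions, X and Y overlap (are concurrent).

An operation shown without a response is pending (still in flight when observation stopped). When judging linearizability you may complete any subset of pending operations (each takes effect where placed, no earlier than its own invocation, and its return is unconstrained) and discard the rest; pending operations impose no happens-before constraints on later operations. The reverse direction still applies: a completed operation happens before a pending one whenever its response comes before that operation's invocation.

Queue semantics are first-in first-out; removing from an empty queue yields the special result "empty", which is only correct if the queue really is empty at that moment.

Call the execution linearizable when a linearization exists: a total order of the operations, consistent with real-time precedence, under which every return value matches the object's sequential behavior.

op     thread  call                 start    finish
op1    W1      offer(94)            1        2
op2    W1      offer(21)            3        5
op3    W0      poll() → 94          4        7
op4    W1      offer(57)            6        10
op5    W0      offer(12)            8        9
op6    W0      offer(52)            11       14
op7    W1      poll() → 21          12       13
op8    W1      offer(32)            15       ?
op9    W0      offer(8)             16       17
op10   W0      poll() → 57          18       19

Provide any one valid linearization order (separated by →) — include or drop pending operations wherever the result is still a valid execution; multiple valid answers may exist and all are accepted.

step 1: op1 offer(94) — queue <94>
step 2: op2 offer(21) — queue <94,21>
step 3: op3 poll() → 94 — queue <21>
step 4: op4 offer(57) — queue <21,57>
step 5: op5 offer(12) — queue <21,57,12>
step 6: op6 offer(52) — queue <21,57,12,52>
step 7: op7 poll() → 21 — queue <57,12,52>
step 8: op8 offer(32) (pending, included) — queue <57,12,52,32>
step 9: op9 offer(8) — queue <57,12,52,32,8>
step 10: op10 poll() → 57 — queue <12,52,32,8>

op1 → op2 → op3 → op4 → op5 → op6 → op7 → op8 → op9 → op10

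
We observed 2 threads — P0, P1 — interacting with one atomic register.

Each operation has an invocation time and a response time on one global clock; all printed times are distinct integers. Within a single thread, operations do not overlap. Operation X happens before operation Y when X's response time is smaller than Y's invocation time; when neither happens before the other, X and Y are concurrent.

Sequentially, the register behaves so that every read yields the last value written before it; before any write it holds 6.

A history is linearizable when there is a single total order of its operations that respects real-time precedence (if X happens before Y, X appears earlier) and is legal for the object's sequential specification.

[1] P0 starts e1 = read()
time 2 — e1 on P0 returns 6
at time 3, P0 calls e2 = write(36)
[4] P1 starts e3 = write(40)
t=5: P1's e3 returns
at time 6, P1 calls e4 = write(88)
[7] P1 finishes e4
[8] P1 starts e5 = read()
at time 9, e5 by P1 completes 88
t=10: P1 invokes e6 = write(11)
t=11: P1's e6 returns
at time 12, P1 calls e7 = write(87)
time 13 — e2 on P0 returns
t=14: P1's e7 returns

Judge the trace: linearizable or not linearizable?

a witness: e1, e2, e3, e4, e5, e6, e7
1. e1 read() → 6, leaving value 6
2. e2 write(36), leaving value 36
3. e3 write(40), leaving value 40
4. e4 write(88), leaving value 88
5. e5 read() → 88, leaving value 88
6. e6 write(11), leaving value 11
7. e7 write(87), leaving value 87

linearizable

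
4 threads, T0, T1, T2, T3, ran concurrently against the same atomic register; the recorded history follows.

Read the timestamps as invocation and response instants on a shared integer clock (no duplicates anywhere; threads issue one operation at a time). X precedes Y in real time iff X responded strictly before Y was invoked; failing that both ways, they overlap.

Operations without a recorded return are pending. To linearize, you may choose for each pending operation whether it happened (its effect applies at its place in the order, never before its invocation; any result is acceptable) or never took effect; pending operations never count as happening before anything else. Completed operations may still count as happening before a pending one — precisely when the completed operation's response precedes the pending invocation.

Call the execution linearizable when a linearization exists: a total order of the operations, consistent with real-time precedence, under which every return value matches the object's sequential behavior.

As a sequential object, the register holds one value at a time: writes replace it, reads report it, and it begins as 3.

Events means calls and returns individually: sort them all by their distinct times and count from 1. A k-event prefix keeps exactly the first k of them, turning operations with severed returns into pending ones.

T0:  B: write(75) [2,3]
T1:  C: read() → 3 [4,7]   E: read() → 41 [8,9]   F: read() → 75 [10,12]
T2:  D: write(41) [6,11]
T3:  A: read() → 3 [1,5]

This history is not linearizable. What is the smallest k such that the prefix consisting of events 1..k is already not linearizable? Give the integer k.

7

a valid linearization of events 1..6 exists, for instance A, B:
1. A read() → 3, leaving value 3
2. B write(75), leaving value 75
adding event 7 (C responds at 7) leaves no legal real-time order
including or dropping the 1 pending operation (D) in any combination fails
take A, B, C (pending dropped): step 3 already fails, because C read() → 3 cannot occur there
take B, A, C (pending dropped): step 2 already fails, because A read() → 3 cannot occur there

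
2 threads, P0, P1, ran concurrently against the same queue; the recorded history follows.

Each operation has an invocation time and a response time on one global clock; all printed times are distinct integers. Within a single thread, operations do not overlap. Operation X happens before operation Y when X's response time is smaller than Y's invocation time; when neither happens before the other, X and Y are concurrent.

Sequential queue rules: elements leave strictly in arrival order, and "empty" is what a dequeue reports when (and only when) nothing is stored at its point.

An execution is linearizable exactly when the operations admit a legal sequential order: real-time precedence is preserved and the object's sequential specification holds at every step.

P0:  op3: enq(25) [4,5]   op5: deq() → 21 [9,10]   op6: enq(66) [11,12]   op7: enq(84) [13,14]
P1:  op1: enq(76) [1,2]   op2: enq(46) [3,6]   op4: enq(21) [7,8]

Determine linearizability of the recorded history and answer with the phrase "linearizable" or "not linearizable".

events 1..9 are fine; event 10 — the response of op5 at time 10 — makes the prefix non-linearizable
the 5 completed operations admit 2 real-time orders; each fails the queue replay
e.g. op1, op2, op3, op4, op5: illegal at step 5, since op5 deq() → 21 cannot apply there
e.g. op1, op3, op2, op4, op5: illegal at step 5, since op5 deq() → 21 cannot apply there

not linearizable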